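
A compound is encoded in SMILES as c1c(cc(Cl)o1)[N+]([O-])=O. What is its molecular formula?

C4H2ClNO3

Heavy atoms from the SMILES: 4 C, 1 Cl, 1 N, 3 O.
Implicit hydrogens by atom environment:
  2 × C (aromatic): 1 H each → 2
  2 × C (aromatic): no H
  1 × Cl: no H
  1 × N (charge +1): no H
  1 × O (aromatic): no H
  1 × O: no H
  1 × O (charge -1): no H
  Total hydrogens = 2.
Molecular formula: C4H2ClNO3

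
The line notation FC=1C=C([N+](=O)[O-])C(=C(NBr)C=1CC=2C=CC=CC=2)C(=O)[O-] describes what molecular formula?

C14H9BrFN2O4-

Heavy atoms from the SMILES: 1 Br, 14 C, 1 F, 2 N, 4 O.
Implicit hydrogens by atom environment:
  6 × C (aromatic): 1 H each → 6
  6 × C (aromatic): no H
  2 × O: no H
  2 × O (charge -1): no H
  1 × Br: no H
  1 × C: 2 H
  1 × C: no H
  1 × F: no H
  1 × N: 1 H
  1 × N (charge +1): no H
  Total hydrogens = 9.
Net charge -1.
Molecular formula: C14H9BrFN2O4-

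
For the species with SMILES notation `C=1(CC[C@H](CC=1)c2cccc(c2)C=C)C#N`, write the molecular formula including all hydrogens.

Heavy atoms from the SMILES: 15 C, 1 N.
Implicit hydrogens by atom environment:
  4 × C: 2 H each → 8
  4 × C (aromatic): 1 H each → 4
  3 × C: 1 H each → 3
  2 × C: no H
  2 × C (aromatic): no H
  1 × N: no H
  Total hydrogens = 15.
Molecular formula: C15H15N

C15H15N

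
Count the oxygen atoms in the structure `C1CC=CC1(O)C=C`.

The symbol for oxygen appears 1 time in the SMILES.

1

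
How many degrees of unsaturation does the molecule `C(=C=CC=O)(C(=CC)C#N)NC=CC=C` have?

Molecular formula from the SMILES: C12H12N2O.
DoU = (2C + 2 + N − H − X)/2 = (2·12 + 2 + 2 − 12 − 0)/2 = 16/2 = 8.
(Structurally: 0 ring(s) + 8 π bond(s) = 8.)

8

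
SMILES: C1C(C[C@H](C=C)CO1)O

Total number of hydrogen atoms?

Hydrogens are implicit in SMILES; fill each atom to its normal valence:
  4 × C: 2 H each → 8
  3 × C: 1 H each → 3
  1 × O: 1 H
  1 × O: no H
  Total hydrogens = 12.

12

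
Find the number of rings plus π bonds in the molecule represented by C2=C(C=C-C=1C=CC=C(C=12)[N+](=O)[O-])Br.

8

Molecular formula from the SMILES: C10H6BrNO2.
DoU = (2C + 2 + N − H − X)/2 = (2·10 + 2 + 1 − 6 − 1)/2 = 16/2 = 8.
(Structurally: 2 ring(s) + 6 π bond(s) = 8.)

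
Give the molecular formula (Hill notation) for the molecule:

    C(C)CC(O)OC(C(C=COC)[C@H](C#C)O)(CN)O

Heavy atoms from the SMILES: 13 C, 1 N, 5 O.
Implicit hydrogens by atom environment:
  6 × C: 1 H each → 6
  3 × C: 2 H each → 6
  3 × O: 1 H each → 3
  2 × C: 3 H each → 6
  2 × C: no H
  2 × O: no H
  1 × N: 2 H
  Total hydrogens = 23.
Molecular formula: C13H23NO5

C13H23NO5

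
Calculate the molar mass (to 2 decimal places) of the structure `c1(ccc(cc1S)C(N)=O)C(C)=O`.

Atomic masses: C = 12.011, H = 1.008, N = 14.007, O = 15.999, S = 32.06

Molecular formula: C9H9NO2S.
M = 9×12.011 + 9×1.008 + 1×14.007 + 2×15.999 + 1×32.06 = 195.24 g/mol.

195.24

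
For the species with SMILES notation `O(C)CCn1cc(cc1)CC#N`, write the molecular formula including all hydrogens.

Heavy atoms from the SMILES: 9 C, 2 N, 1 O.
Implicit hydrogens by atom environment:
  3 × C: 2 H each → 6
  3 × C (aromatic): 1 H each → 3
  1 × C: 3 H
  1 × C (aromatic): no H
  1 × C: no H
  1 × N (aromatic): no H
  1 × N: no H
  1 × O: no H
  Total hydrogens = 12.
Molecular formula: C9H12N2O

C9H12N2O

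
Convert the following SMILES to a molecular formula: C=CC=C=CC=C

Heavy atoms from the SMILES: 7 C.
Implicit hydrogens by atom environment:
  4 × C: 1 H each → 4
  2 × C: 2 H each → 4
  1 × C: no H
  Total hydrogens = 8.
Molecular formula: C7H8

C7H8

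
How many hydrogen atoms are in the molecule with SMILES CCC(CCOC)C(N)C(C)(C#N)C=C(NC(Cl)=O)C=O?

22

Hydrogens are implicit in SMILES; fill each atom to its normal valence:
  4 × C: 1 H each → 4
  4 × C: no H
  3 × C: 3 H each → 9
  3 × C: 2 H each → 6
  3 × O: no H
  1 × Cl: no H
  1 × N: 2 H
  1 × N: 1 H
  1 × N: no H
  Total hydrogens = 22.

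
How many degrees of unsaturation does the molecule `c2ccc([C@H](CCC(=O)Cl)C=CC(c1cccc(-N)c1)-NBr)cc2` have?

10

Molecular formula from the SMILES: C19H20BrClN2O.
DoU = (2C + 2 + N − H − X)/2 = (2·19 + 2 + 2 − 20 − 2)/2 = 20/2 = 10.
(Structurally: 2 ring(s) + 8 π bond(s) = 10.)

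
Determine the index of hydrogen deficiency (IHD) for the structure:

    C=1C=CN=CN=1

Molecular formula from the SMILES: C4H4N2.
DoU = (2C + 2 + N − H − X)/2 = (2·4 + 2 + 2 − 4 − 0)/2 = 8/2 = 4.
(Structurally: 1 ring(s) + 3 π bond(s) = 4.)

4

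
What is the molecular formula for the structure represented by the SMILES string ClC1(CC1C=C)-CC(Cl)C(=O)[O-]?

Heavy atoms from the SMILES: 8 C, 2 Cl, 2 O.
Implicit hydrogens by atom environment:
  3 × C: 2 H each → 6
  3 × C: 1 H each → 3
  2 × C: no H
  2 × Cl: no H
  1 × O: no H
  1 × O (charge -1): no H
  Total hydrogens = 9.
Net charge -1.
Molecular formula: C8H9Cl2O2-

C8H9Cl2O2-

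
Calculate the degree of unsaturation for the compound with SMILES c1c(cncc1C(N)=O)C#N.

Molecular formula from the SMILES: C7H5N3O.
DoU = (2C + 2 + N − H − X)/2 = (2·7 + 2 + 3 − 5 − 0)/2 = 14/2 = 7.
(Structurally: 1 ring(s) + 6 π bond(s) = 7.)

7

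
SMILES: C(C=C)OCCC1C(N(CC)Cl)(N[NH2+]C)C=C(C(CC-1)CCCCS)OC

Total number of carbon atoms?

The symbol for carbon appears 20 times in the SMILES. (Cl is a single chlorine, not C + l.)

20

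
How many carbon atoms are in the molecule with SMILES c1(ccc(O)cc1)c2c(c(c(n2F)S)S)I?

10

The symbol for carbon appears 10 times in the SMILES. Lowercase c denotes aromatic carbon and counts toward C.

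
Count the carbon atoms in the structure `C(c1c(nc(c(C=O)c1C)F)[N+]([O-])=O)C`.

The symbol for carbon appears 9 times in the SMILES. Lowercase c denotes aromatic carbon and counts toward C.

9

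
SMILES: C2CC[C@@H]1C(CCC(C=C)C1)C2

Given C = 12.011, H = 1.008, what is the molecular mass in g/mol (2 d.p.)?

164.29

Molecular formula: C12H20.
M = 12×12.011 + 20×1.008 = 164.29 g/mol.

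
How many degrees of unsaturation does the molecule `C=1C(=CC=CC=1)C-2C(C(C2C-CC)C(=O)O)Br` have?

Molecular formula from the SMILES: C14H17BrO2.
DoU = (2C + 2 + N − H − X)/2 = (2·14 + 2 + 0 − 17 − 1)/2 = 12/2 = 6.
(Structurally: 2 ring(s) + 4 π bond(s) = 6.)

6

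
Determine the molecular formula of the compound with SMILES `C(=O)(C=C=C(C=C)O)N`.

C6H7NO2

Heavy atoms from the SMILES: 6 C, 1 N, 2 O.
Implicit hydrogens by atom environment:
  3 × C: no H
  2 × C: 1 H each → 2
  1 × C: 2 H
  1 × N: 2 H
  1 × O: 1 H
  1 × O: no H
  Total hydrogens = 7.
Molecular formula: C6H7NO2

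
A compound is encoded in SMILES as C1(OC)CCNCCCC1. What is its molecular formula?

C8H17NO

Heavy atoms from the SMILES: 8 C, 1 N, 1 O.
Implicit hydrogens by atom environment:
  6 × C: 2 H each → 12
  1 × C: 3 H
  1 × C: 1 H
  1 × N: 1 H
  1 × O: no H
  Total hydrogens = 17.
Molecular formula: C8H17NO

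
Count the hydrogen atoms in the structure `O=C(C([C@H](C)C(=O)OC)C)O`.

Hydrogens are implicit in SMILES; fill each atom to its normal valence:
  3 × C: 3 H each → 9
  3 × O: no H
  2 × C: 1 H each → 2
  2 × C: no H
  1 × O: 1 H
  Total hydrogens = 12.

12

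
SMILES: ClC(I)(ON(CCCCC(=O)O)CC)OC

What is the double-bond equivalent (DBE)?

1

Molecular formula from the SMILES: C9H17ClINO4.
DoU = (2C + 2 + N − H − X)/2 = (2·9 + 2 + 1 − 17 − 2)/2 = 2/2 = 1.
(Structurally: 0 ring(s) + 1 π bond(s) = 1.)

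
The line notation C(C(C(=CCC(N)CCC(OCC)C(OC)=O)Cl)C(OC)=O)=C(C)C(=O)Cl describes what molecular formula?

C18H27Cl2NO6

Heavy atoms from the SMILES: 18 C, 2 Cl, 1 N, 6 O.
Implicit hydrogens by atom environment:
  6 × O: no H
  5 × C: 1 H each → 5
  5 × C: no H
  4 × C: 3 H each → 12
  4 × C: 2 H each → 8
  2 × Cl: no H
  1 × N: 2 H
  Total hydrogens = 27.
Molecular formula: C18H27Cl2NO6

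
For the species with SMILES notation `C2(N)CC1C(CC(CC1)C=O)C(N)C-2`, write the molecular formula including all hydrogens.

Heavy atoms from the SMILES: 11 C, 2 N, 1 O.
Implicit hydrogens by atom environment:
  6 × C: 1 H each → 6
  5 × C: 2 H each → 10
  2 × N: 2 H each → 4
  1 × O: no H
  Total hydrogens = 20.
Molecular formula: C11H20N2O

C11H20N2O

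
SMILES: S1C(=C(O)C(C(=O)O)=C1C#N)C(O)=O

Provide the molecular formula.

Heavy atoms from the SMILES: 7 C, 1 N, 5 O, 1 S.
Implicit hydrogens by atom environment:
  4 × C (aromatic): no H
  3 × C: no H
  3 × O: 1 H each → 3
  2 × O: no H
  1 × N: no H
  1 × S (aromatic): no H
  Total hydrogens = 3.
Molecular formula: C7H3NO5S

C7H3NO5S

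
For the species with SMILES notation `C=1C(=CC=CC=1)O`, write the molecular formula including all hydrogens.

C6H6O

Heavy atoms from the SMILES: 6 C, 1 O.
Implicit hydrogens by atom environment:
  5 × C (aromatic): 1 H each → 5
  1 × C (aromatic): no H
  1 × O: 1 H
  Total hydrogens = 6.
Molecular formula: C6H6O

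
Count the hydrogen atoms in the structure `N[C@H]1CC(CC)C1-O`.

13

Hydrogens are implicit in SMILES; fill each atom to its normal valence:
  3 × C: 1 H each → 3
  2 × C: 2 H each → 4
  1 × C: 3 H
  1 × N: 2 H
  1 × O: 1 H
  Total hydrogens = 13.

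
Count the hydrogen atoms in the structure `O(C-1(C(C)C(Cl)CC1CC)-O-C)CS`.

19

Hydrogens are implicit in SMILES; fill each atom to its normal valence:
  3 × C: 3 H each → 9
  3 × C: 2 H each → 6
  3 × C: 1 H each → 3
  2 × O: no H
  1 × C: no H
  1 × Cl: no H
  1 × S: 1 H
  Total hydrogens = 19.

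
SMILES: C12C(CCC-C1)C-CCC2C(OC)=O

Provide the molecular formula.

C12H20O2

Heavy atoms from the SMILES: 12 C, 2 O.
Implicit hydrogens by atom environment:
  7 × C: 2 H each → 14
  3 × C: 1 H each → 3
  2 × O: no H
  1 × C: 3 H
  1 × C: no H
  Total hydrogens = 20.
Molecular formula: C12H20O2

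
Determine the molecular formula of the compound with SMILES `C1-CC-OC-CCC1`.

Heavy atoms from the SMILES: 7 C, 1 O.
Implicit hydrogens by atom environment:
  7 × C: 2 H each → 14
  1 × O: no H
  Total hydrogens = 14.
Molecular formula: C7H14O

C7H14O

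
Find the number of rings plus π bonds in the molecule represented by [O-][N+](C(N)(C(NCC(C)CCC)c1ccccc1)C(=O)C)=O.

Molecular formula from the SMILES: C16H25N3O3.
DoU = (2C + 2 + N − H − X)/2 = (2·16 + 2 + 3 − 25 − 0)/2 = 12/2 = 6.
(Structurally: 1 ring(s) + 5 π bond(s) = 6.)

6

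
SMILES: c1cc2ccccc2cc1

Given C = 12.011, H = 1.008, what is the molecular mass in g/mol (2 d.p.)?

Molecular formula: C10H8.
M = 10×12.011 + 8×1.008 = 128.17 g/mol.

128.17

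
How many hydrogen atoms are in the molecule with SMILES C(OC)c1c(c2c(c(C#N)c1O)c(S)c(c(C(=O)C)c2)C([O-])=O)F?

11

Hydrogens are implicit in SMILES; fill each atom to its normal valence:
  9 × C (aromatic): no H
  3 × C: no H
  3 × O: no H
  2 × C: 3 H each → 6
  1 × C: 2 H
  1 × C (aromatic): 1 H
  1 × F: no H
  1 × N: no H
  1 × O: 1 H
  1 × O (charge -1): no H
  1 × S: 1 H
  Total hydrogens = 11.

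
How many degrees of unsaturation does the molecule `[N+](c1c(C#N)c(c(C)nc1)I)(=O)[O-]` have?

Molecular formula from the SMILES: C7H4IN3O2.
DoU = (2C + 2 + N − H − X)/2 = (2·7 + 2 + 3 − 4 − 1)/2 = 14/2 = 7.
(Structurally: 1 ring(s) + 6 π bond(s) = 7.)

7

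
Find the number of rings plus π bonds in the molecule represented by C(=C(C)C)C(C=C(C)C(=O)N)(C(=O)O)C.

Molecular formula from the SMILES: C11H17NO3.
DoU = (2C + 2 + N − H − X)/2 = (2·11 + 2 + 1 − 17 − 0)/2 = 8/2 = 4.
(Structurally: 0 ring(s) + 4 π bond(s) = 4.)

4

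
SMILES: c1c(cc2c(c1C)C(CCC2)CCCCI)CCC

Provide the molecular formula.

C18H27I

Heavy atoms from the SMILES: 18 C, 1 I.
Implicit hydrogens by atom environment:
  9 × C: 2 H each → 18
  4 × C (aromatic): no H
  2 × C: 3 H each → 6
  2 × C (aromatic): 1 H each → 2
  1 × C: 1 H
  1 × I: no H
  Total hydrogens = 27.
Molecular formula: C18H27I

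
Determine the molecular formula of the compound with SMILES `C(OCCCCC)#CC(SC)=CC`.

Heavy atoms from the SMILES: 11 C, 1 O, 1 S.
Implicit hydrogens by atom environment:
  4 × C: 2 H each → 8
  3 × C: 3 H each → 9
  3 × C: no H
  1 × C: 1 H
  1 × O: no H
  1 × S: no H
  Total hydrogens = 18.
Molecular formula: C11H18OS

C11H18OS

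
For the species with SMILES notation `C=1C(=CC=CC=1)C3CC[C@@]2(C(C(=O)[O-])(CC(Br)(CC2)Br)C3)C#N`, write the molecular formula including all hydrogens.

Heavy atoms from the SMILES: 2 Br, 18 C, 1 N, 2 O.
Implicit hydrogens by atom environment:
  6 × C: 2 H each → 12
  5 × C (aromatic): 1 H each → 5
  5 × C: no H
  2 × Br: no H
  1 × C: 1 H
  1 × C (aromatic): no H
  1 × N: no H
  1 × O: no H
  1 × O (charge -1): no H
  Total hydrogens = 18.
Net charge -1.
Molecular formula: C18H18Br2NO2-

C18H18Br2NO2-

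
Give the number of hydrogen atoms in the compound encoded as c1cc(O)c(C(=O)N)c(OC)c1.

9

Hydrogens are implicit in SMILES; fill each atom to its normal valence:
  3 × C (aromatic): 1 H each → 3
  3 × C (aromatic): no H
  2 × O: no H
  1 × C: 3 H
  1 × C: no H
  1 × N: 2 H
  1 × O: 1 H
  Total hydrogens = 9.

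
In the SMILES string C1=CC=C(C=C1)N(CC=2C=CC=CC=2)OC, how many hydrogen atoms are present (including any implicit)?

15

Hydrogens are implicit in SMILES; fill each atom to its normal valence:
  10 × C (aromatic): 1 H each → 10
  2 × C (aromatic): no H
  1 × C: 3 H
  1 × C: 2 H
  1 × N: no H
  1 × O: no H
  Total hydrogens = 15.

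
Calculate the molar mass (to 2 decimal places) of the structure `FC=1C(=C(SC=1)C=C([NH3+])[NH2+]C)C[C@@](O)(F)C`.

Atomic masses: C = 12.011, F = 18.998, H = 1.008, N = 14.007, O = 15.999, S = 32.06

250.31

Molecular formula: [C10H16F2N2OS]2+.
M = 10×12.011 + 2×18.998 + 16×1.008 + 2×14.007 + 1×15.999 + 1×32.06 = 250.31 g/mol.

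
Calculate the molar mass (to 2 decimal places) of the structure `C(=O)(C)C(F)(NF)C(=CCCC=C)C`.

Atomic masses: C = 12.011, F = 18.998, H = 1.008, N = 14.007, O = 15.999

Molecular formula: C10H15F2NO.
M = 10×12.011 + 2×18.998 + 15×1.008 + 1×14.007 + 1×15.999 = 203.23 g/mol.

203.23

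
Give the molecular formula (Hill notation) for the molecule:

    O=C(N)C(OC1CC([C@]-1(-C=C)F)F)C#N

C9H10F2N2O2

Heavy atoms from the SMILES: 9 C, 2 F, 2 N, 2 O.
Implicit hydrogens by atom environment:
  4 × C: 1 H each → 4
  3 × C: no H
  2 × C: 2 H each → 4
  2 × F: no H
  2 × O: no H
  1 × N: 2 H
  1 × N: no H
  Total hydrogens = 10.
Molecular formula: C9H10F2N2O2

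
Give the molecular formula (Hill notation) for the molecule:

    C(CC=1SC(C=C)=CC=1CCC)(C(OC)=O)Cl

Heavy atoms from the SMILES: 13 C, 1 Cl, 2 O, 1 S.
Implicit hydrogens by atom environment:
  4 × C: 2 H each → 8
  3 × C (aromatic): no H
  2 × C: 3 H each → 6
  2 × C: 1 H each → 2
  2 × O: no H
  1 × C (aromatic): 1 H
  1 × C: no H
  1 × Cl: no H
  1 × S (aromatic): no H
  Total hydrogens = 17.
Molecular formula: C13H17ClO2S

C13H17ClO2S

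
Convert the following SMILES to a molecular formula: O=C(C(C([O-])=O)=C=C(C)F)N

C6H5FNO3-

Heavy atoms from the SMILES: 6 C, 1 F, 1 N, 3 O.
Implicit hydrogens by atom environment:
  5 × C: no H
  2 × O: no H
  1 × C: 3 H
  1 × F: no H
  1 × N: 2 H
  1 × O (charge -1): no H
  Total hydrogens = 5.
Net charge -1.
Molecular formula: C6H5FNO3-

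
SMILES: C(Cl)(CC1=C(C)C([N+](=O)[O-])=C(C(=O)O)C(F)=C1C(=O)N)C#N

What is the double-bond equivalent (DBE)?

Molecular formula from the SMILES: C12H9ClFN3O5.
DoU = (2C + 2 + N − H − X)/2 = (2·12 + 2 + 3 − 9 − 2)/2 = 18/2 = 9.
(Structurally: 1 ring(s) + 8 π bond(s) = 9.)

9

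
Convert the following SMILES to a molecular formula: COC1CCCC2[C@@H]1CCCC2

C11H20O

Heavy atoms from the SMILES: 11 C, 1 O.
Implicit hydrogens by atom environment:
  7 × C: 2 H each → 14
  3 × C: 1 H each → 3
  1 × C: 3 H
  1 × O: no H
  Total hydrogens = 20.
Molecular formula: C11H20O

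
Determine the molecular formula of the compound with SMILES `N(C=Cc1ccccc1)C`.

Heavy atoms from the SMILES: 9 C, 1 N.
Implicit hydrogens by atom environment:
  5 × C (aromatic): 1 H each → 5
  2 × C: 1 H each → 2
  1 × C: 3 H
  1 × C (aromatic): no H
  1 × N: 1 H
  Total hydrogens = 11.
Molecular formula: C9H11N

C9H11N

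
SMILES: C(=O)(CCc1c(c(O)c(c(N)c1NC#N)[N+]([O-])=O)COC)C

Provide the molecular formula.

Heavy atoms from the SMILES: 13 C, 4 N, 5 O.
Implicit hydrogens by atom environment:
  6 × C (aromatic): no H
  3 × C: 2 H each → 6
  3 × O: no H
  2 × C: 3 H each → 6
  2 × C: no H
  1 × N: 2 H
  1 × N: 1 H
  1 × N (charge +1): no H
  1 × N: no H
  1 × O: 1 H
  1 × O (charge -1): no H
  Total hydrogens = 16.
Molecular formula: C13H16N4O5

C13H16N4O5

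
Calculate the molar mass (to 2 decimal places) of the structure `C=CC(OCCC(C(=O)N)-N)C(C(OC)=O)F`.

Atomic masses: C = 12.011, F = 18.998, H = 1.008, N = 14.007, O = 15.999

248.25

Molecular formula: C10H17FN2O4.
M = 10×12.011 + 1×18.998 + 17×1.008 + 2×14.007 + 4×15.999 = 248.25 g/mol.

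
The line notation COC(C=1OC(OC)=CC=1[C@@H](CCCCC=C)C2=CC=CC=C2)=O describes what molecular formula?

Heavy atoms from the SMILES: 20 C, 4 O.
Implicit hydrogens by atom environment:
  6 × C (aromatic): 1 H each → 6
  5 × C: 2 H each → 10
  4 × C (aromatic): no H
  3 × O: no H
  2 × C: 3 H each → 6
  2 × C: 1 H each → 2
  1 × C: no H
  1 × O (aromatic): no H
  Total hydrogens = 24.
Molecular formula: C20H24O4

C20H24O4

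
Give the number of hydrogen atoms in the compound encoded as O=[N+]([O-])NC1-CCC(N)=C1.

Hydrogens are implicit in SMILES; fill each atom to its normal valence:
  2 × C: 2 H each → 4
  2 × C: 1 H each → 2
  1 × C: no H
  1 × N: 2 H
  1 × N: 1 H
  1 × N (charge +1): no H
  1 × O: no H
  1 × O (charge -1): no H
  Total hydrogens = 9.

9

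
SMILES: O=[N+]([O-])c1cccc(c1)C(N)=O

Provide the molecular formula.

C7H6N2O3

Heavy atoms from the SMILES: 7 C, 2 N, 3 O.
Implicit hydrogens by atom environment:
  4 × C (aromatic): 1 H each → 4
  2 × C (aromatic): no H
  2 × O: no H
  1 × C: no H
  1 × N: 2 H
  1 × N (charge +1): no H
  1 × O (charge -1): no H
  Total hydrogens = 6.
Molecular formula: C7H6N2O3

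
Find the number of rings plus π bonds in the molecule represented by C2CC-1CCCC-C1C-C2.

2

Molecular formula from the SMILES: C10H18.
DoU = (2C + 2 + N − H − X)/2 = (2·10 + 2 + 0 − 18 − 0)/2 = 4/2 = 2.
(Structurally: 2 ring(s) + 0 π bond(s) = 2.)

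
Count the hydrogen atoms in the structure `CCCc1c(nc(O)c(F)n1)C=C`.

Hydrogens are implicit in SMILES; fill each atom to its normal valence:
  4 × C (aromatic): no H
  3 × C: 2 H each → 6
  2 × N (aromatic): no H
  1 × C: 3 H
  1 × C: 1 H
  1 × F: no H
  1 × O: 1 H
  Total hydrogens = 11.

11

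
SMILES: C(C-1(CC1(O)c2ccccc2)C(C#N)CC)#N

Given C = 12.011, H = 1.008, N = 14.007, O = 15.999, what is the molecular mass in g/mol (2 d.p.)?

Molecular formula: C14H14N2O.
M = 14×12.011 + 14×1.008 + 2×14.007 + 1×15.999 = 226.28 g/mol.

226.28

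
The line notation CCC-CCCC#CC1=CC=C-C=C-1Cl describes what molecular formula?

C14H17Cl

Heavy atoms from the SMILES: 14 C, 1 Cl.
Implicit hydrogens by atom environment:
  5 × C: 2 H each → 10
  4 × C (aromatic): 1 H each → 4
  2 × C (aromatic): no H
  2 × C: no H
  1 × C: 3 H
  1 × Cl: no H
  Total hydrogens = 17.
Molecular formula: C14H17Cl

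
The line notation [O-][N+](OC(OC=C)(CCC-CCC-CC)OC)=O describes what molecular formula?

C12H23NO5

Heavy atoms from the SMILES: 12 C, 1 N, 5 O.
Implicit hydrogens by atom environment:
  8 × C: 2 H each → 16
  4 × O: no H
  2 × C: 3 H each → 6
  1 × C: 1 H
  1 × C: no H
  1 × N (charge +1): no H
  1 × O (charge -1): no H
  Total hydrogens = 23.
Molecular formula: C12H23NO5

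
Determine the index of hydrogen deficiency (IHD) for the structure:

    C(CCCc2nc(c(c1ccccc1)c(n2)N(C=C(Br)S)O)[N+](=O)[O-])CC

Molecular formula from the SMILES: C18H21BrN4O3S.
DoU = (2C + 2 + N − H − X)/2 = (2·18 + 2 + 4 − 21 − 1)/2 = 20/2 = 10.
(Structurally: 2 ring(s) + 8 π bond(s) = 10.)

10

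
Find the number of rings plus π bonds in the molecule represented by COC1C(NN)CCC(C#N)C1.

Molecular formula from the SMILES: C8H15N3O.
DoU = (2C + 2 + N − H − X)/2 = (2·8 + 2 + 3 − 15 − 0)/2 = 6/2 = 3.
(Structurally: 1 ring(s) + 2 π bond(s) = 3.)

3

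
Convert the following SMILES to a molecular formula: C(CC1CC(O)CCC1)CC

C10H20O

Heavy atoms from the SMILES: 10 C, 1 O.
Implicit hydrogens by atom environment:
  7 × C: 2 H each → 14
  2 × C: 1 H each → 2
  1 × C: 3 H
  1 × O: 1 H
  Total hydrogens = 20.
Molecular formula: C10H20O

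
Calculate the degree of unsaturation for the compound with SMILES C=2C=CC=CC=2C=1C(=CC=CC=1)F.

Molecular formula from the SMILES: C12H9F.
DoU = (2C + 2 + N − H − X)/2 = (2·12 + 2 + 0 − 9 − 1)/2 = 16/2 = 8.
(Structurally: 2 ring(s) + 6 π bond(s) = 8.)

8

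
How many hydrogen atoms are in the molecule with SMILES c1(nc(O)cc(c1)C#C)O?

Hydrogens are implicit in SMILES; fill each atom to its normal valence:
  3 × C (aromatic): no H
  2 × C (aromatic): 1 H each → 2
  2 × O: 1 H each → 2
  1 × C: 1 H
  1 × C: no H
  1 × N (aromatic): no H
  Total hydrogens = 5.

5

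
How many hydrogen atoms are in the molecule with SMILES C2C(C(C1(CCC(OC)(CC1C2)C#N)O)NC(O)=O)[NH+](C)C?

26

Hydrogens are implicit in SMILES; fill each atom to its normal valence:
  5 × C: 2 H each → 10
  4 × C: no H
  3 × C: 3 H each → 9
  3 × C: 1 H each → 3
  2 × O: 1 H each → 2
  2 × O: no H
  1 × N: 1 H
  1 × N (charge +1): 1 H
  1 × N: no H
  Total hydrogens = 26.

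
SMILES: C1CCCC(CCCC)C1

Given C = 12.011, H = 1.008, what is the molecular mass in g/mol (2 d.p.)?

140.27

Molecular formula: C10H20.
M = 10×12.011 + 20×1.008 = 140.27 g/mol.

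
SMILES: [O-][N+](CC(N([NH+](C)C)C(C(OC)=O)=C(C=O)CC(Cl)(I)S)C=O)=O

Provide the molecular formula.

C12H18ClIN3O6S+

Heavy atoms from the SMILES: 12 C, 1 Cl, 1 I, 3 N, 6 O, 1 S.
Implicit hydrogens by atom environment:
  5 × O: no H
  4 × C: no H
  3 × C: 3 H each → 9
  3 × C: 1 H each → 3
  2 × C: 2 H each → 4
  1 × Cl: no H
  1 × I: no H
  1 × N (charge +1): 1 H
  1 × N: no H
  1 × N (charge +1): no H
  1 × O (charge -1): no H
  1 × S: 1 H
  Total hydrogens = 18.
Net charge +1.
Molecular formula: C12H18ClIN3O6S+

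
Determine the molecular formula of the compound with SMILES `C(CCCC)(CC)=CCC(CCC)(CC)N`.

Heavy atoms from the SMILES: 15 C, 1 N.
Implicit hydrogens by atom environment:
  8 × C: 2 H each → 16
  4 × C: 3 H each → 12
  2 × C: no H
  1 × C: 1 H
  1 × N: 2 H
  Total hydrogens = 31.
Molecular formula: C15H31N

C15H31N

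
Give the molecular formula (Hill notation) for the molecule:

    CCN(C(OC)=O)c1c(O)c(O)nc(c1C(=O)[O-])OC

Heavy atoms from the SMILES: 11 C, 2 N, 7 O.
Implicit hydrogens by atom environment:
  5 × C (aromatic): no H
  4 × O: no H
  3 × C: 3 H each → 9
  2 × C: no H
  2 × O: 1 H each → 2
  1 × C: 2 H
  1 × N (aromatic): no H
  1 × N: no H
  1 × O (charge -1): no H
  Total hydrogens = 13.
Net charge -1.
Molecular formula: C11H13N2O7-

C11H13N2O7-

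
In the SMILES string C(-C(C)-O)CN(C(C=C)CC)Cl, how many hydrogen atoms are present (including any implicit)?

Hydrogens are implicit in SMILES; fill each atom to its normal valence:
  4 × C: 2 H each → 8
  3 × C: 1 H each → 3
  2 × C: 3 H each → 6
  1 × Cl: no H
  1 × N: no H
  1 × O: 1 H
  Total hydrogens = 18.

18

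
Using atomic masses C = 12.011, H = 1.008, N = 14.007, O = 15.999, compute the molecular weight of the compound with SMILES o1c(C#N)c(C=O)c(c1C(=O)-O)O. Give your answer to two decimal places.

181.10

Molecular formula: C7H3NO5.
M = 7×12.011 + 3×1.008 + 1×14.007 + 5×15.999 = 181.10 g/mol.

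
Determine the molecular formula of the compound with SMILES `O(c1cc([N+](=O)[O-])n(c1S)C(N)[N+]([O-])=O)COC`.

Heavy atoms from the SMILES: 7 C, 4 N, 6 O, 1 S.
Implicit hydrogens by atom environment:
  4 × O: no H
  3 × C (aromatic): no H
  2 × N (charge +1): no H
  2 × O (charge -1): no H
  1 × C: 3 H
  1 × C: 2 H
  1 × C (aromatic): 1 H
  1 × C: 1 H
  1 × N: 2 H
  1 × N (aromatic): no H
  1 × S: 1 H
  Total hydrogens = 10.
Molecular formula: C7H10N4O6S

C7H10N4O6S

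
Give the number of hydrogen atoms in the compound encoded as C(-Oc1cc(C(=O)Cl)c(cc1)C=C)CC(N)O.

14

Hydrogens are implicit in SMILES; fill each atom to its normal valence:
  3 × C: 2 H each → 6
  3 × C (aromatic): 1 H each → 3
  3 × C (aromatic): no H
  2 × C: 1 H each → 2
  2 × O: no H
  1 × C: no H
  1 × Cl: no H
  1 × N: 2 H
  1 × O: 1 H
  Total hydrogens = 14.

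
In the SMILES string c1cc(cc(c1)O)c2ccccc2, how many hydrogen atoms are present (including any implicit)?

10

Hydrogens are implicit in SMILES; fill each atom to its normal valence:
  9 × C (aromatic): 1 H each → 9
  3 × C (aromatic): no H
  1 × O: 1 H
  Total hydrogens = 10.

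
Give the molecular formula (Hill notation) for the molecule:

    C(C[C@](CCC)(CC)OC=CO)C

Heavy atoms from the SMILES: 11 C, 2 O.
Implicit hydrogens by atom environment:
  5 × C: 2 H each → 10
  3 × C: 3 H each → 9
  2 × C: 1 H each → 2
  1 × C: no H
  1 × O: 1 H
  1 × O: no H
  Total hydrogens = 22.
Molecular formula: C11H22O2

C11H22O2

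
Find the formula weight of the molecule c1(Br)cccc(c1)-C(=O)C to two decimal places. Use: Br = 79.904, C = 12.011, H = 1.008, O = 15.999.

Molecular formula: C8H7BrO.
M = 1×79.904 + 8×12.011 + 7×1.008 + 1×15.999 = 199.05 g/mol.

199.05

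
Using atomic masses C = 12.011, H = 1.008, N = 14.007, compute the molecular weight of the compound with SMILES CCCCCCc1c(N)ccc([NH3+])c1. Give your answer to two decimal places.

193.31

Molecular formula: C12H21N2+.
M = 12×12.011 + 21×1.008 + 2×14.007 = 193.31 g/mol.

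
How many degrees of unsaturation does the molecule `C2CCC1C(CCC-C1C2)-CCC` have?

Molecular formula from the SMILES: C13H24.
DoU = (2C + 2 + N − H − X)/2 = (2·13 + 2 + 0 − 24 − 0)/2 = 4/2 = 2.
(Structurally: 2 ring(s) + 0 π bond(s) = 2.)

2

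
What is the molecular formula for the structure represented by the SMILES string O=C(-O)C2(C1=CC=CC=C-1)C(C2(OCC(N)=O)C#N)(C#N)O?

C14H11N3O5

Heavy atoms from the SMILES: 14 C, 3 N, 5 O.
Implicit hydrogens by atom environment:
  7 × C: no H
  5 × C (aromatic): 1 H each → 5
  3 × O: no H
  2 × N: no H
  2 × O: 1 H each → 2
  1 × C: 2 H
  1 × C (aromatic): no H
  1 × N: 2 H
  Total hydrogens = 11.
Molecular formula: C14H11N3O5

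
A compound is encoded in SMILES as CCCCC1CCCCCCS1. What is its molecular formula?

Heavy atoms from the SMILES: 11 C, 1 S.
Implicit hydrogens by atom environment:
  9 × C: 2 H each → 18
  1 × C: 3 H
  1 × C: 1 H
  1 × S: no H
  Total hydrogens = 22.
Molecular formula: C11H22S

C11H22S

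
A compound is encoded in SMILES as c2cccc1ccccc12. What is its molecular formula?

Heavy atoms from the SMILES: 10 C.
Implicit hydrogens by atom environment:
  8 × C (aromatic): 1 H each → 8
  2 × C (aromatic): no H
  Total hydrogens = 8.
Molecular formula: C10H8

C10H8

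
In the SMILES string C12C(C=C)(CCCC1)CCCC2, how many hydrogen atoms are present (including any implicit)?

20

Hydrogens are implicit in SMILES; fill each atom to its normal valence:
  9 × C: 2 H each → 18
  2 × C: 1 H each → 2
  1 × C: no H
  Total hydrogens = 20.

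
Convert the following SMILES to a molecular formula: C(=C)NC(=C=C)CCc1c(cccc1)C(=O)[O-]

Heavy atoms from the SMILES: 14 C, 1 N, 2 O.
Implicit hydrogens by atom environment:
  4 × C: 2 H each → 8
  4 × C (aromatic): 1 H each → 4
  3 × C: no H
  2 × C (aromatic): no H
  1 × C: 1 H
  1 × N: 1 H
  1 × O: no H
  1 × O (charge -1): no H
  Total hydrogens = 14.
Net charge -1.
Molecular formula: C14H14NO2-

C14H14NO2-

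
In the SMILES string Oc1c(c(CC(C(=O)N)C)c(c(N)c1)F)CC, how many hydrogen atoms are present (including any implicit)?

Hydrogens are implicit in SMILES; fill each atom to its normal valence:
  5 × C (aromatic): no H
  2 × C: 3 H each → 6
  2 × C: 2 H each → 4
  2 × N: 2 H each → 4
  1 × C (aromatic): 1 H
  1 × C: 1 H
  1 × C: no H
  1 × F: no H
  1 × O: 1 H
  1 × O: no H
  Total hydrogens = 17.

17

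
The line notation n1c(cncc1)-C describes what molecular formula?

C5H6N2

Heavy atoms from the SMILES: 5 C, 2 N.
Implicit hydrogens by atom environment:
  3 × C (aromatic): 1 H each → 3
  2 × N (aromatic): no H
  1 × C: 3 H
  1 × C (aromatic): no H
  Total hydrogens = 6.
Molecular formula: C5H6N2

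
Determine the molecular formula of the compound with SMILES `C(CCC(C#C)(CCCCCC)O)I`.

C12H21IO

Heavy atoms from the SMILES: 12 C, 1 I, 1 O.
Implicit hydrogens by atom environment:
  8 × C: 2 H each → 16
  2 × C: no H
  1 × C: 3 H
  1 × C: 1 H
  1 × I: no H
  1 × O: 1 H
  Total hydrogens = 21.
Molecular formula: C12H21IO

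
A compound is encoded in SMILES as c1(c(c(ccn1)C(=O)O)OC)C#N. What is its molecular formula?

Heavy atoms from the SMILES: 8 C, 2 N, 3 O.
Implicit hydrogens by atom environment:
  3 × C (aromatic): no H
  2 × C (aromatic): 1 H each → 2
  2 × C: no H
  2 × O: no H
  1 × C: 3 H
  1 × N (aromatic): no H
  1 × N: no H
  1 × O: 1 H
  Total hydrogens = 6.
Molecular formula: C8H6N2O3

C8H6N2O3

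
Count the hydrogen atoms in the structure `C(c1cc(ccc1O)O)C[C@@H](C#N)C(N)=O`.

12

Hydrogens are implicit in SMILES; fill each atom to its normal valence:
  3 × C (aromatic): 1 H each → 3
  3 × C (aromatic): no H
  2 × C: 2 H each → 4
  2 × C: no H
  2 × O: 1 H each → 2
  1 × C: 1 H
  1 × N: 2 H
  1 × N: no H
  1 × O: no H
  Total hydrogens = 12.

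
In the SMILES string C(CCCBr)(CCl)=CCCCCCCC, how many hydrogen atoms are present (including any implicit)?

24

Hydrogens are implicit in SMILES; fill each atom to its normal valence:
  10 × C: 2 H each → 20
  1 × Br: no H
  1 × C: 3 H
  1 × C: 1 H
  1 × C: no H
  1 × Cl: no H
  Total hydrogens = 24.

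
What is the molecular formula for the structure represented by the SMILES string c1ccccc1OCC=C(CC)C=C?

C13H16O

Heavy atoms from the SMILES: 13 C, 1 O.
Implicit hydrogens by atom environment:
  5 × C (aromatic): 1 H each → 5
  3 × C: 2 H each → 6
  2 × C: 1 H each → 2
  1 × C: 3 H
  1 × C: no H
  1 × C (aromatic): no H
  1 × O: no H
  Total hydrogens = 16.
Molecular formula: C13H16O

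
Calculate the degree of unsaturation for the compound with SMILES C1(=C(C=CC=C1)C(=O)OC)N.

Molecular formula from the SMILES: C8H9NO2.
DoU = (2C + 2 + N − H − X)/2 = (2·8 + 2 + 1 − 9 − 0)/2 = 10/2 = 5.
(Structurally: 1 ring(s) + 4 π bond(s) = 5.)

5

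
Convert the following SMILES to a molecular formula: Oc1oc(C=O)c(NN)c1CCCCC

Heavy atoms from the SMILES: 10 C, 2 N, 3 O.
Implicit hydrogens by atom environment:
  4 × C: 2 H each → 8
  4 × C (aromatic): no H
  1 × C: 3 H
  1 × C: 1 H
  1 × N: 2 H
  1 × N: 1 H
  1 × O: 1 H
  1 × O (aromatic): no H
  1 × O: no H
  Total hydrogens = 16.
Molecular formula: C10H16N2O3

C10H16N2O3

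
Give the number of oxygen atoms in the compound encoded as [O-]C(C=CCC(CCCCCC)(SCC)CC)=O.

The symbol for oxygen appears 2 times in the SMILES.

2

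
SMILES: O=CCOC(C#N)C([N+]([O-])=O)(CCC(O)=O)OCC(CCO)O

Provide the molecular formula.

Heavy atoms from the SMILES: 12 C, 2 N, 9 O.
Implicit hydrogens by atom environment:
  6 × C: 2 H each → 12
  5 × O: no H
  3 × C: 1 H each → 3
  3 × C: no H
  3 × O: 1 H each → 3
  1 × N (charge +1): no H
  1 × N: no H
  1 × O (charge -1): no H
  Total hydrogens = 18.
Molecular formula: C12H18N2O9

C12H18N2O9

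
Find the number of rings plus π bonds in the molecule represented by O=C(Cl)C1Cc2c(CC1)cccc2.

6

Molecular formula from the SMILES: C11H11ClO.
DoU = (2C + 2 + N − H − X)/2 = (2·11 + 2 + 0 − 11 − 1)/2 = 12/2 = 6.
(Structurally: 2 ring(s) + 4 π bond(s) = 6.)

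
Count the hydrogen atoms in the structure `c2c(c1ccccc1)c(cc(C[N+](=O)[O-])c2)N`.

Hydrogens are implicit in SMILES; fill each atom to its normal valence:
  8 × C (aromatic): 1 H each → 8
  4 × C (aromatic): no H
  1 × C: 2 H
  1 × N: 2 H
  1 × N (charge +1): no H
  1 × O: no H
  1 × O (charge -1): no H
  Total hydrogens = 12.

12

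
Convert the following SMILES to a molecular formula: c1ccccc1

Heavy atoms from the SMILES: 6 C.
Implicit hydrogens by atom environment:
  6 × C (aromatic): 1 H each → 6
  Total hydrogens = 6.
Molecular formula: C6H6

C6H6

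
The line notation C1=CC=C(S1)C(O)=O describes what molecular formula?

C5H4O2S

Heavy atoms from the SMILES: 5 C, 2 O, 1 S.
Implicit hydrogens by atom environment:
  3 × C (aromatic): 1 H each → 3
  1 × C (aromatic): no H
  1 × C: no H
  1 × O: 1 H
  1 × O: no H
  1 × S (aromatic): no H
  Total hydrogens = 4.
Molecular formula: C5H4O2S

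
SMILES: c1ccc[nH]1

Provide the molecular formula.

C4H5N

Heavy atoms from the SMILES: 4 C, 1 N.
Implicit hydrogens by atom environment:
  4 × C (aromatic): 1 H each → 4
  1 × N (aromatic): 1 H
  Total hydrogens = 5.
Molecular formula: C4H5N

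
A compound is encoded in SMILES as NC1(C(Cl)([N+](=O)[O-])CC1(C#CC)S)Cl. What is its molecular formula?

Heavy atoms from the SMILES: 7 C, 2 Cl, 2 N, 2 O, 1 S.
Implicit hydrogens by atom environment:
  5 × C: no H
  2 × Cl: no H
  1 × C: 3 H
  1 × C: 2 H
  1 × N: 2 H
  1 × N (charge +1): no H
  1 × O: no H
  1 × O (charge -1): no H
  1 × S: 1 H
  Total hydrogens = 8.
Molecular formula: C7H8Cl2N2O2S

C7H8Cl2N2O2S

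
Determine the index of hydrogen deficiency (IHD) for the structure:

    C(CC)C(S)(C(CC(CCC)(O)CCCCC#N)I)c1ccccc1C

6

Molecular formula from the SMILES: C22H34INOS.
DoU = (2C + 2 + N − H − X)/2 = (2·22 + 2 + 1 − 34 − 1)/2 = 12/2 = 6.
(Structurally: 1 ring(s) + 5 π bond(s) = 6.)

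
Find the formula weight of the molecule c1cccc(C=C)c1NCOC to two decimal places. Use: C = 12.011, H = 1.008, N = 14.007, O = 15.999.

Molecular formula: C10H13NO.
M = 10×12.011 + 13×1.008 + 1×14.007 + 1×15.999 = 163.22 g/mol.

163.22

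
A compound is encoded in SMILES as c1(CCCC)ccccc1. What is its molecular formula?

C10H14

Heavy atoms from the SMILES: 10 C.
Implicit hydrogens by atom environment:
  5 × C (aromatic): 1 H each → 5
  3 × C: 2 H each → 6
  1 × C: 3 H
  1 × C (aromatic): no H
  Total hydrogens = 14.
Molecular formula: C10H14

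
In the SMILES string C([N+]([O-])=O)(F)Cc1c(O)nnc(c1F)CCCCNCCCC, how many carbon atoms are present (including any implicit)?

14

The symbol for carbon appears 14 times in the SMILES. Lowercase c denotes aromatic carbon and counts toward C.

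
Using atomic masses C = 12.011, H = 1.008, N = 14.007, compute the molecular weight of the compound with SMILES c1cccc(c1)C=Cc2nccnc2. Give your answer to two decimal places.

Molecular formula: C12H10N2.
M = 12×12.011 + 10×1.008 + 2×14.007 = 182.23 g/mol.

182.23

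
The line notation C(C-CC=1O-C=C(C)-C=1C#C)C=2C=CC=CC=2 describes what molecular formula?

C16H16O

Heavy atoms from the SMILES: 16 C, 1 O.
Implicit hydrogens by atom environment:
  6 × C (aromatic): 1 H each → 6
  4 × C (aromatic): no H
  3 × C: 2 H each → 6
  1 × C: 3 H
  1 × C: 1 H
  1 × C: no H
  1 × O (aromatic): no H
  Total hydrogens = 16.
Molecular formula: C16H16O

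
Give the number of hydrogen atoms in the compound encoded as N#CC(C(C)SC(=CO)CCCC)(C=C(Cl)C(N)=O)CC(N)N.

25

Hydrogens are implicit in SMILES; fill each atom to its normal valence:
  5 × C: no H
  4 × C: 2 H each → 8
  4 × C: 1 H each → 4
  3 × N: 2 H each → 6
  2 × C: 3 H each → 6
  1 × Cl: no H
  1 × N: no H
  1 × O: 1 H
  1 × O: no H
  1 × S: no H
  Total hydrogens = 25.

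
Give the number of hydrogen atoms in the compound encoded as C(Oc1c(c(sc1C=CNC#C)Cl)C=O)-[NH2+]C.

12

Hydrogens are implicit in SMILES; fill each atom to its normal valence:
  4 × C: 1 H each → 4
  4 × C (aromatic): no H
  2 × O: no H
  1 × C: 3 H
  1 × C: 2 H
  1 × C: no H
  1 × Cl: no H
  1 × N (charge +1): 2 H
  1 × N: 1 H
  1 × S (aromatic): no H
  Total hydrogens = 12.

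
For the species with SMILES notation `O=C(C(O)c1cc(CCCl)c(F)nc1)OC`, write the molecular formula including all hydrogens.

C10H11ClFNO3

Heavy atoms from the SMILES: 10 C, 1 Cl, 1 F, 1 N, 3 O.
Implicit hydrogens by atom environment:
  3 × C (aromatic): no H
  2 × C: 2 H each → 4
  2 × C (aromatic): 1 H each → 2
  2 × O: no H
  1 × C: 3 H
  1 × C: 1 H
  1 × C: no H
  1 × Cl: no H
  1 × F: no H
  1 × N (aromatic): no H
  1 × O: 1 H
  Total hydrogens = 11.
Molecular formula: C10H11ClFNO3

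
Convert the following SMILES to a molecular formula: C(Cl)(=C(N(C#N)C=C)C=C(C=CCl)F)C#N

Heavy atoms from the SMILES: 10 C, 2 Cl, 1 F, 3 N.
Implicit hydrogens by atom environment:
  5 × C: no H
  4 × C: 1 H each → 4
  3 × N: no H
  2 × Cl: no H
  1 × C: 2 H
  1 × F: no H
  Total hydrogens = 6.
Molecular formula: C10H6Cl2FN3

C10H6Cl2FN3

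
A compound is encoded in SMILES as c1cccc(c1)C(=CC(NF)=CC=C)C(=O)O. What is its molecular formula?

C13H12FNO2

Heavy atoms from the SMILES: 13 C, 1 F, 1 N, 2 O.
Implicit hydrogens by atom environment:
  5 × C (aromatic): 1 H each → 5
  3 × C: 1 H each → 3
  3 × C: no H
  1 × C: 2 H
  1 × C (aromatic): no H
  1 × F: no H
  1 × N: 1 H
  1 × O: 1 H
  1 × O: no H
  Total hydrogens = 12.
Molecular formula: C13H12FNO2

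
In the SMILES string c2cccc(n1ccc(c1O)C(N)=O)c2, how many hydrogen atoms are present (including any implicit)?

Hydrogens are implicit in SMILES; fill each atom to its normal valence:
  7 × C (aromatic): 1 H each → 7
  3 × C (aromatic): no H
  1 × C: no H
  1 × N: 2 H
  1 × N (aromatic): no H
  1 × O: 1 H
  1 × O: no H
  Total hydrogens = 10.

10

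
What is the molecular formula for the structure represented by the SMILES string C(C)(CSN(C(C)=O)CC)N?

C7H16N2OS

Heavy atoms from the SMILES: 7 C, 2 N, 1 O, 1 S.
Implicit hydrogens by atom environment:
  3 × C: 3 H each → 9
  2 × C: 2 H each → 4
  1 × C: 1 H
  1 × C: no H
  1 × N: 2 H
  1 × N: no H
  1 × O: no H
  1 × S: no H
  Total hydrogens = 16.
Molecular formula: C7H16N2OS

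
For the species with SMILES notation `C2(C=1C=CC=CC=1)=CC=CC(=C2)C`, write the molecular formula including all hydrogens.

Heavy atoms from the SMILES: 13 C.
Implicit hydrogens by atom environment:
  9 × C (aromatic): 1 H each → 9
  3 × C (aromatic): no H
  1 × C: 3 H
  Total hydrogens = 12.
Molecular formula: C13H12

C13H12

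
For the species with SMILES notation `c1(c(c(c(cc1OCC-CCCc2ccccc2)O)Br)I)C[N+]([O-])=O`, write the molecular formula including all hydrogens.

C18H19BrINO4

Heavy atoms from the SMILES: 1 Br, 18 C, 1 I, 1 N, 4 O.
Implicit hydrogens by atom environment:
  6 × C: 2 H each → 12
  6 × C (aromatic): 1 H each → 6
  6 × C (aromatic): no H
  2 × O: no H
  1 × Br: no H
  1 × I: no H
  1 × N (charge +1): no H
  1 × O: 1 H
  1 × O (charge -1): no H
  Total hydrogens = 19.
Molecular formula: C18H19BrINO4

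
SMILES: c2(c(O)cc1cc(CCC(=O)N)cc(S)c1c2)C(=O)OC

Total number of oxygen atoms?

4

The symbol for oxygen appears 4 times in the SMILES.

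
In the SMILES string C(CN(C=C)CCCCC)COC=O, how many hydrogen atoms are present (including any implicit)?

Hydrogens are implicit in SMILES; fill each atom to its normal valence:
  8 × C: 2 H each → 16
  2 × C: 1 H each → 2
  2 × O: no H
  1 × C: 3 H
  1 × N: no H
  Total hydrogens = 21.

21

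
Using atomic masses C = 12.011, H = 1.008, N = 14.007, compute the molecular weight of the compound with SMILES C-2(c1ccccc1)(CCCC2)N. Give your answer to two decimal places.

Molecular formula: C11H15N.
M = 11×12.011 + 15×1.008 + 1×14.007 = 161.25 g/mol.

161.25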